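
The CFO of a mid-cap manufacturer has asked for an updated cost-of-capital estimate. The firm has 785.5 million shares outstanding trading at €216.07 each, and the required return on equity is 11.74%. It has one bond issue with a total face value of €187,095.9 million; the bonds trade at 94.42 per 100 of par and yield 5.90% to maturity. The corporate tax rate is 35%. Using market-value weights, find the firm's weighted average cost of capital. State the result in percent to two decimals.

7.71%

Market value of equity E = 216.07 × 785.5m = 169722.985m. Market value of debt D = 187095.9m × 94.42/100 = 176655.94878m.
Total capital V = 169722.985 + 176655.94878 = 346378.93378.
Equity: weight = 169722.985/346378.93378 = 0.4900; cost = 11.74%.
Bonds outstanding: weight = 176655.94878/346378.93378 = 0.5100; after-tax cost = 5.9% × (1 − 35%) = 3.8350%.
WACC = 0.4900 × 11.7400% + 0.5100 × 3.8350% = 7.7084%.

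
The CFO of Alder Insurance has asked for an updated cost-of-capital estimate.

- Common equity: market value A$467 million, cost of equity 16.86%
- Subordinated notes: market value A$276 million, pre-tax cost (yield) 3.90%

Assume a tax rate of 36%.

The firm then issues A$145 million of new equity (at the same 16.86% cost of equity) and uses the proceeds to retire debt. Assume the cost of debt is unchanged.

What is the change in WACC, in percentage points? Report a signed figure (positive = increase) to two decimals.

+2.80 pp

Current WACC:
Total capital V = 467 + 276 = 743.
Equity: weight = 467/743 = 0.6285; cost = 16.86%.
Subordinated notes: weight = 276/743 = 0.3715; after-tax cost = 3.9% × (1 − 36%) = 2.4960%.
WACC = 0.6285 × 16.8600% + 0.3715 × 2.4960% = 11.5242%.
After the change:
Total capital V = 612 + 131 = 743.
Equity: weight = 612/743 = 0.8237; cost = 16.86%.
Subordinated notes: weight = 131/743 = 0.1763; after-tax cost = 3.9% × (1 − 36%) = 2.4960%.
WACC = 0.8237 × 16.8600% + 0.1763 × 2.4960% = 14.3275%.
Change in WACC = 14.3275% − 11.5242% = 2.8032 pp.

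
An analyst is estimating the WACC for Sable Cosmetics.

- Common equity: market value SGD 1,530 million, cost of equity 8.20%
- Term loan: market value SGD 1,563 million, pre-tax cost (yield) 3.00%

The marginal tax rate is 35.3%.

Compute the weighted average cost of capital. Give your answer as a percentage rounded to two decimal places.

Total capital V = 1530 + 1563 = 3093.
Equity: weight = 1530/3093 = 0.4947; cost = 8.2%.
Term loan: weight = 1563/3093 = 0.5053; after-tax cost = 3% × (1 − 35.3%) = 1.9410%.
WACC = 0.4947 × 8.2000% + 0.5053 × 1.9410% = 5.0371%.

5.04%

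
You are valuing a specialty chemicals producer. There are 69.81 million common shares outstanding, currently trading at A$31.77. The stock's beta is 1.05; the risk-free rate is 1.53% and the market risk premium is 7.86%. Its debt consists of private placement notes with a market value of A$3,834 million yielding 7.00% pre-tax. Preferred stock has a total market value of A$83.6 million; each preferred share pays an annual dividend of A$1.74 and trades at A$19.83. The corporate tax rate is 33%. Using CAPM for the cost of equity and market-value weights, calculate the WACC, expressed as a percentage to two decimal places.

Cost of equity via CAPM: Re = 1.53% + 1.05 × 7.86% = 9.7830%.
Cost of preferred: Rp = 1.74 / 19.83 = 8.7746%.
Market value of equity E = 31.77 × 69.81m = 2217.8637m.
Total capital V = 2217.8637 + 83.6 + 3834 = 6135.4637.
Equity: weight = 2217.8637/6135.4637 = 0.3615; cost = 9.783%.
Preferred: weight = 83.6/6135.4637 = 0.0136; cost = 8.7746%.
Private placement notes: weight = 3834/6135.4637 = 0.6249; after-tax cost = 7% × (1 − 33%) = 4.6900%.
WACC = 0.3615 × 9.7830% + 0.0136 × 8.7746% + 0.6249 × 4.6900% = 6.5867%.

6.59%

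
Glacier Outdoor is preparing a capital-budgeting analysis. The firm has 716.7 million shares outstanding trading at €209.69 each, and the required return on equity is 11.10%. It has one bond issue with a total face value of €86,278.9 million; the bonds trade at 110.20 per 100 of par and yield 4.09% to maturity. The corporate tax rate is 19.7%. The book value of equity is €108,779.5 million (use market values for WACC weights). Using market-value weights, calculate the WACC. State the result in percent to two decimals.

Market value of equity E = 209.69 × 716.7m = 150284.823m. Market value of debt D = 86278.9m × 110.2/100 = 95079.3478m.
Total capital V = 150284.823 + 95079.3478 = 245364.1708.
Equity: weight = 150284.823/245364.1708 = 0.6125; cost = 11.1%.
Bonds outstanding: weight = 95079.3478/245364.1708 = 0.3875; after-tax cost = 4.09% × (1 − 19.7%) = 3.2843%.
WACC = 0.6125 × 11.1000% + 0.3875 × 3.2843% = 8.0714%.

8.07%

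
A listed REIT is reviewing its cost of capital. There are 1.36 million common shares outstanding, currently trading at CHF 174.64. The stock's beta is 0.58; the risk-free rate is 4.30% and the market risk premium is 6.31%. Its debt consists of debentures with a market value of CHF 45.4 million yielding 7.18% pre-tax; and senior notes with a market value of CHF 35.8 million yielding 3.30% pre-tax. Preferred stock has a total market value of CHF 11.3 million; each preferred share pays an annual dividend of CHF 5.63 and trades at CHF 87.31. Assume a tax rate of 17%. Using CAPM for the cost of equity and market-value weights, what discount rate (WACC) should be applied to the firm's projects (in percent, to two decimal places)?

Cost of equity via CAPM: Re = 4.3% + 0.58 × 6.31% = 7.9598%.
Cost of preferred: Rp = 5.63 / 87.31 = 6.4483%.
Market value of equity E = 174.64 × 1.36m = 237.5104m.
Total capital V = 237.5104 + 11.3 + 45.4 + 35.8 = 330.0104.
Equity: weight = 237.5104/330.0104 = 0.7197; cost = 7.9598%.
Preferred: weight = 11.3/330.0104 = 0.0342; cost = 6.4483%.
Debentures: weight = 45.4/330.0104 = 0.1376; after-tax cost = 7.18% × (1 − 17%) = 5.9594%.
Senior notes: weight = 35.8/330.0104 = 0.1085; after-tax cost = 3.3% × (1 − 17%) = 2.7390%.
WACC = 0.7197 × 7.9598% + 0.0342 × 6.4483% + 0.1376 × 5.9594% + 0.1085 × 2.7390% = 7.0665%.

7.07%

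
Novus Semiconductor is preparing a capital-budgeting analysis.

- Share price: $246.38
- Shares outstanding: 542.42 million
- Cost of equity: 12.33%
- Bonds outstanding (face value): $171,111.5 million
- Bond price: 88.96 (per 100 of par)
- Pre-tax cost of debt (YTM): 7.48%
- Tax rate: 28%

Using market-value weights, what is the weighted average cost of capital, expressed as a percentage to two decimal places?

8.63%

Market value of equity E = 246.38 × 542.42m = 133641.4396m. Market value of debt D = 171111.5m × 88.96/100 = 152220.7904m.
Total capital V = 133641.4396 + 152220.7904 = 285862.23.
Equity: weight = 133641.4396/285862.23 = 0.4675; cost = 12.33%.
Bonds outstanding: weight = 152220.7904/285862.23 = 0.5325; after-tax cost = 7.48% × (1 − 28%) = 5.3856%.
WACC = 0.4675 × 12.3300% + 0.5325 × 5.3856% = 8.6321%.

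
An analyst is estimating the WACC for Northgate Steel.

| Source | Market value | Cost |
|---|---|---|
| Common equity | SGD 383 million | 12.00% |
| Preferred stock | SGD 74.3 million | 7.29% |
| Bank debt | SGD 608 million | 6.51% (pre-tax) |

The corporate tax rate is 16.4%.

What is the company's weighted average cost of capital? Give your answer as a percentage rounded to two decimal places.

7.93%

Total capital V = 383 + 74.3 + 608 = 1065.3.
Equity: weight = 383/1065.3 = 0.3595; cost = 12%.
Preferred: weight = 74.3/1065.3 = 0.0697; cost = 7.29%.
Bank debt: weight = 608/1065.3 = 0.5707; after-tax cost = 6.51% × (1 − 16.4%) = 5.4424%.
WACC = 0.3595 × 12.0000% + 0.0697 × 7.2900% + 0.5707 × 5.4424% = 7.9288%.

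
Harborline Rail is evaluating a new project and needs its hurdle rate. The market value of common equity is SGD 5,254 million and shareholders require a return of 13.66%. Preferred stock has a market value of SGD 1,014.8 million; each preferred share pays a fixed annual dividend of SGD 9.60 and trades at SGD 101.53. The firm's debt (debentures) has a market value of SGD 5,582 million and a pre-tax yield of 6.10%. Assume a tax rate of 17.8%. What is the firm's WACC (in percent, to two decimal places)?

Cost of preferred: Rp = 9.6 / 101.53 = 9.4553%.
Total capital V = 5254 + 1014.8 + 5582 = 11850.8.
Equity: weight = 5254/11850.8 = 0.4433; cost = 13.66%.
Preferred: weight = 1014.8/11850.8 = 0.0856; cost = 9.4553%.
Debentures: weight = 5582/11850.8 = 0.4710; after-tax cost = 6.1% × (1 − 17.8%) = 5.0142%.
WACC = 0.4433 × 13.6600% + 0.0856 × 9.4553% + 0.4710 × 5.0142% = 9.2276%.

9.23%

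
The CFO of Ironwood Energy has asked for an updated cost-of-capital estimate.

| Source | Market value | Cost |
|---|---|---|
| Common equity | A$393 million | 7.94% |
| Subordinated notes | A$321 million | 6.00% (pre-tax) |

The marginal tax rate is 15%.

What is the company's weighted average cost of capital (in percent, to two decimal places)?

6.66%

Total capital V = 393 + 321 = 714.
Equity: weight = 393/714 = 0.5504; cost = 7.94%.
Subordinated notes: weight = 321/714 = 0.4496; after-tax cost = 6% × (1 − 15%) = 5.1000%.
WACC = 0.5504 × 7.9400% + 0.4496 × 5.1000% = 6.6632%.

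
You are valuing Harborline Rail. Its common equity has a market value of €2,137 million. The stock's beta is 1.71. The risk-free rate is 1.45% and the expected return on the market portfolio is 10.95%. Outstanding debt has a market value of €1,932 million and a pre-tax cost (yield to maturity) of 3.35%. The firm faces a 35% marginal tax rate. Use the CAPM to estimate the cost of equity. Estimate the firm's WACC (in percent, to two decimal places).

10.33%

Market risk premium = 10.95% − 1.45% = 9.5%.
Cost of equity via CAPM: Re = 1.45% + 1.71 × 9.5% = 17.6950%.
Total capital V = 2137 + 1932 = 4069.
Equity: weight = 2137/4069 = 0.5252; cost = 17.695%.
Debt: weight = 1932/4069 = 0.4748; after-tax cost = 3.35% × (1 − 35%) = 2.1775%.
WACC = 0.5252 × 17.6950% + 0.4748 × 2.1775% = 10.3271%.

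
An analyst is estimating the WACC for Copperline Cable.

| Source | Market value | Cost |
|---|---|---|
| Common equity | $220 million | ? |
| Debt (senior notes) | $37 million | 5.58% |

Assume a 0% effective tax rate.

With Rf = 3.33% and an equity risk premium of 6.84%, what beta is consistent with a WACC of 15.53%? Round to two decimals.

Total capital V = 220 + 37 = 257.
Equity weight = 220/257 = 0.8560.
Senior notes weight = 37/257 = 0.1440.
Debt contribution = 0.1440 × 5.58% × (1 − 0%) = 0.8033%.
Required equity contribution = 15.53% − 0.8033% = 14.7267%  ⇒  Re = 17.2034%.
CAPM: 17.2034% = 3.33% + β × 6.84%  ⇒  β = 2.0283.

2.03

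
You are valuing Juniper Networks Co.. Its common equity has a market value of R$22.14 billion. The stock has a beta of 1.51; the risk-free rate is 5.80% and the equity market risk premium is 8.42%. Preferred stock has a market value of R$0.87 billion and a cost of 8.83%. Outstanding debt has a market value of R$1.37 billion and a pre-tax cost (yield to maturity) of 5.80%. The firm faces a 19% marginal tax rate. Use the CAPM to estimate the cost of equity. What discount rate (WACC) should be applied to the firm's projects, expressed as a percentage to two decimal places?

17.39%

Cost of equity via CAPM: Re = 5.8% + 1.51 × 8.42% = 18.5142%.
Total capital V = 22.14 + 0.87 + 1.37 = 24.38.
Equity: weight = 22.14/24.38 = 0.9081; cost = 18.5142%.
Preferred: weight = 0.87/24.38 = 0.0357; cost = 8.83%.
Debt: weight = 1.37/24.38 = 0.0562; after-tax cost = 5.8% × (1 − 19%) = 4.6980%.
WACC = 0.9081 × 18.5142% + 0.0357 × 8.8300% + 0.0562 × 4.6980% = 17.3922%.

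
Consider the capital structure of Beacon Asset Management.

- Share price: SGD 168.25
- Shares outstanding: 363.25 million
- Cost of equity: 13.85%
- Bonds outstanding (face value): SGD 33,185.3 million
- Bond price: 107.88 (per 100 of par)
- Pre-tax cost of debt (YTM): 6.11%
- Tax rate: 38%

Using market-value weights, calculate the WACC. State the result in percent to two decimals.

10.13%

Market value of equity E = 168.25 × 363.25m = 61116.8125m. Market value of debt D = 33185.3m × 107.88/100 = 35800.30164m.
Total capital V = 61116.8125 + 35800.30164 = 96917.11414.
Equity: weight = 61116.8125/96917.11414 = 0.6306; cost = 13.85%.
Bonds outstanding: weight = 35800.30164/96917.11414 = 0.3694; after-tax cost = 6.11% × (1 − 38%) = 3.7882%.
WACC = 0.6306 × 13.8500% + 0.3694 × 3.7882% = 10.1333%.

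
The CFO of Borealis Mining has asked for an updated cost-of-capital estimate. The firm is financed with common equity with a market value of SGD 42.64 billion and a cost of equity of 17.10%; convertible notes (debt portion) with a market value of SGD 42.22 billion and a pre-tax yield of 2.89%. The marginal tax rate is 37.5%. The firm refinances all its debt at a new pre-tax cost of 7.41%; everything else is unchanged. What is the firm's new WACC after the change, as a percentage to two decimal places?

10.90%

After the change:
Total capital V = 42.64 + 42.22 = 84.86.
Equity: weight = 42.64/84.86 = 0.5025; cost = 17.1%.
Convertible notes (debt portion): weight = 42.22/84.86 = 0.4975; after-tax cost = 7.41% × (1 − 37.5%) = 4.6312%.
WACC = 0.5025 × 17.1000% + 0.4975 × 4.6312% = 10.8965%.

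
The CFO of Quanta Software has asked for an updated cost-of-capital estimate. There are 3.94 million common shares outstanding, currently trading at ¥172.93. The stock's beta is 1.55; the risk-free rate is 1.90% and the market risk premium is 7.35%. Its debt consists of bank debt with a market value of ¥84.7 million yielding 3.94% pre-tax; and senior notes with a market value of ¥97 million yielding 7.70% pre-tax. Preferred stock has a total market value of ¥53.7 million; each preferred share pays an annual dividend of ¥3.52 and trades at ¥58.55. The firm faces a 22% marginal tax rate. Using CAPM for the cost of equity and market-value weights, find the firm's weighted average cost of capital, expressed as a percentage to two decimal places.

Cost of equity via CAPM: Re = 1.9% + 1.55 × 7.35% = 13.2925%.
Cost of preferred: Rp = 3.52 / 58.55 = 6.0120%.
Market value of equity E = 172.93 × 3.94m = 681.3442m.
Total capital V = 681.3442 + 53.7 + 84.7 + 97 = 916.7442.
Equity: weight = 681.3442/916.7442 = 0.7432; cost = 13.2925%.
Preferred: weight = 53.7/916.7442 = 0.0586; cost = 6.012%.
Bank debt: weight = 84.7/916.7442 = 0.0924; after-tax cost = 3.94% × (1 − 22%) = 3.0732%.
Senior notes: weight = 97/916.7442 = 0.1058; after-tax cost = 7.7% × (1 − 22%) = 6.0060%.
WACC = 0.7432 × 13.2925% + 0.0586 × 6.0120% + 0.0924 × 3.0732% + 0.1058 × 6.0060% = 11.1509%.

11.15%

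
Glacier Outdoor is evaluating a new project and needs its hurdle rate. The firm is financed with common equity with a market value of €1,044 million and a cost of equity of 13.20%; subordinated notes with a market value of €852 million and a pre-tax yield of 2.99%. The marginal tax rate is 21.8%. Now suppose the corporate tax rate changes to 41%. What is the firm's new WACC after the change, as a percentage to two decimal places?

After the change:
Total capital V = 1044 + 852 = 1896.
Equity: weight = 1044/1896 = 0.5506; cost = 13.2%.
Subordinated notes: weight = 852/1896 = 0.4494; after-tax cost = 2.99% × (1 − 41%) = 1.7641%.
WACC = 0.5506 × 13.2000% + 0.4494 × 1.7641% = 8.0611%.

8.06%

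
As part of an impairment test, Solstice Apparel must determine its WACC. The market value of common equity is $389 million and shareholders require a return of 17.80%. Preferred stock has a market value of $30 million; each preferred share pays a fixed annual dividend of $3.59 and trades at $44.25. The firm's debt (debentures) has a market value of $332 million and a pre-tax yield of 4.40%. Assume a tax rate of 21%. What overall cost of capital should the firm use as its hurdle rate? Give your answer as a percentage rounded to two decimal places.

Cost of preferred: Rp = 3.59 / 44.25 = 8.1130%.
Total capital V = 389 + 30 + 332 = 751.
Equity: weight = 389/751 = 0.5180; cost = 17.8%.
Preferred: weight = 30/751 = 0.0399; cost = 8.113%.
Debentures: weight = 332/751 = 0.4421; after-tax cost = 4.4% × (1 − 21%) = 3.4760%.
WACC = 0.5180 × 17.8000% + 0.0399 × 8.1130% + 0.4421 × 3.4760% = 11.0807%.

11.08%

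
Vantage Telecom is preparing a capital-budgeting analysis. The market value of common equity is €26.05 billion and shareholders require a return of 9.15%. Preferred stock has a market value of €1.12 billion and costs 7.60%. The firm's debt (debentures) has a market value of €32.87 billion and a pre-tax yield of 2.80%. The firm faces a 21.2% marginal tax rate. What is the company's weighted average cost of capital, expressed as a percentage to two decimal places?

5.32%

Total capital V = 26.05 + 1.12 + 32.87 = 60.04.
Equity: weight = 26.05/60.04 = 0.4339; cost = 9.15%.
Preferred: weight = 1.12/60.04 = 0.0187; cost = 7.6%.
Debentures: weight = 32.87/60.04 = 0.5475; after-tax cost = 2.8% × (1 − 21.2%) = 2.2064%.
WACC = 0.4339 × 9.1500% + 0.0187 × 7.6000% + 0.5475 × 2.2064% = 5.3197%.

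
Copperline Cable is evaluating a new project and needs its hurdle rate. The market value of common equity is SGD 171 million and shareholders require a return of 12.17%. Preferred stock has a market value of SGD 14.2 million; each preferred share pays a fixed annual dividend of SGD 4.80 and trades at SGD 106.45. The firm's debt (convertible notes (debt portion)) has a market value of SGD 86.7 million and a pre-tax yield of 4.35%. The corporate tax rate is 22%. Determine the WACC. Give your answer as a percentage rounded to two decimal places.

8.97%

Cost of preferred: Rp = 4.8 / 106.45 = 4.5092%.
Total capital V = 171 + 14.2 + 86.7 = 271.9.
Equity: weight = 171/271.9 = 0.6289; cost = 12.17%.
Preferred: weight = 14.2/271.9 = 0.0522; cost = 4.5092%.
Convertible notes (debt portion): weight = 86.7/271.9 = 0.3189; after-tax cost = 4.35% × (1 − 22%) = 3.3930%.
WACC = 0.6289 × 12.1700% + 0.0522 × 4.5092% + 0.3189 × 3.3930% = 8.9712%.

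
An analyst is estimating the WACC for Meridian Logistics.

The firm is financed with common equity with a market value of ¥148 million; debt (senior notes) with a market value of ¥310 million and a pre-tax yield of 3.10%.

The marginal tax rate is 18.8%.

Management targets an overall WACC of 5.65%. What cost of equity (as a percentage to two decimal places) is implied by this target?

12.21%

Total capital V = 148 + 310 = 458.
Equity weight = 148/458 = 0.3231.
Senior notes weight = 310/458 = 0.6769.
Debt contribution = 0.6769 × 3.1% × (1 − 18.8%) = 1.7038%.
Required equity contribution = 5.65% − 1.7038% = 3.9462%.
Re = 3.9462% / 0.3231 = 12.2119%.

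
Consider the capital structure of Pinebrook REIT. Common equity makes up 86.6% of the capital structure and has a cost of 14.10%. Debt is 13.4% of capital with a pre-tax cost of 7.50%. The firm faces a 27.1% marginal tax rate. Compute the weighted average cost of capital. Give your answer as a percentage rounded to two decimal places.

12.94%

After-tax cost of debt = 7.5% × (1 − 27.1%) = 5.4675%.
WACC = 0.866 × 14.1000% + 0.134 × 5.4675% = 12.9432%.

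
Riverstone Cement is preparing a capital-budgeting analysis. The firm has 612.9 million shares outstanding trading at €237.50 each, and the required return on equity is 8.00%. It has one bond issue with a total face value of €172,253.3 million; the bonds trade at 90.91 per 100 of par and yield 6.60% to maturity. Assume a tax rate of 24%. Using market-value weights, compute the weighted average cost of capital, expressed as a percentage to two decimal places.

Market value of equity E = 237.5 × 612.9m = 145563.75m. Market value of debt D = 172253.3m × 90.91/100 = 156595.47503m.
Total capital V = 145563.75 + 156595.47503 = 302159.22503.
Equity: weight = 145563.75/302159.22503 = 0.4817; cost = 8%.
Bonds outstanding: weight = 156595.47503/302159.22503 = 0.5183; after-tax cost = 6.6% × (1 − 24%) = 5.0160%.
WACC = 0.4817 × 8.0000% + 0.5183 × 5.0160% = 6.4535%.

6.45%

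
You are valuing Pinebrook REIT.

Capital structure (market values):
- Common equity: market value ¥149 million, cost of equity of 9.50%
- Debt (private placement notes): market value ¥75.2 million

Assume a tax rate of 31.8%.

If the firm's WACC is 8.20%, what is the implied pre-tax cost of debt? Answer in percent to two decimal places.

8.25%

Total capital V = 149 + 75.2 = 224.2.
Equity weight = 149/224.2 = 0.6646.
Private placement notes weight = 75.2/224.2 = 0.3354.
Equity contribution = 0.6646 × 9.5% = 6.3136%.
Remaining for debt = 8.2% − 6.3136% = 1.8864%.
Rd × (1 − 31.8%) × 0.3354 = 1.8864%  ⇒  Rd = 8.2466%.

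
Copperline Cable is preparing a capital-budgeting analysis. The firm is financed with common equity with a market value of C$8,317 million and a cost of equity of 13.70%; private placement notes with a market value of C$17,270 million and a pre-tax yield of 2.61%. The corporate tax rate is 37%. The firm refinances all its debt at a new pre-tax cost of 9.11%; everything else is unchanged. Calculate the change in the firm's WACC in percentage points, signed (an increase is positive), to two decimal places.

Current WACC:
Total capital V = 8317 + 17270 = 25587.
Equity: weight = 8317/25587 = 0.3250; cost = 13.7%.
Private placement notes: weight = 17270/25587 = 0.6750; after-tax cost = 2.61% × (1 − 37%) = 1.6443%.
WACC = 0.3250 × 13.7000% + 0.6750 × 1.6443% = 5.5630%.
After the change:
Total capital V = 8317 + 17270 = 25587.
Equity: weight = 8317/25587 = 0.3250; cost = 13.7%.
Private placement notes: weight = 17270/25587 = 0.6750; after-tax cost = 9.11% × (1 − 37%) = 5.7393%.
WACC = 0.3250 × 13.7000% + 0.6750 × 5.7393% = 8.3269%.
Change in WACC = 8.3269% − 5.5630% = 2.7639 pp.

+2.76 pp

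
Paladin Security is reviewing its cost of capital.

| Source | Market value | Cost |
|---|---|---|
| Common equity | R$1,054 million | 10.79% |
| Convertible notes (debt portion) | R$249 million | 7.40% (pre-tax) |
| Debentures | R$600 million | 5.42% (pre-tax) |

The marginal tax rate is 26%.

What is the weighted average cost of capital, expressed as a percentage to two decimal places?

7.96%

Total capital V = 1054 + 249 + 600 = 1903.
Equity: weight = 1054/1903 = 0.5539; cost = 10.79%.
Convertible notes (debt portion): weight = 249/1903 = 0.1308; after-tax cost = 7.4% × (1 − 26%) = 5.4760%.
Debentures: weight = 600/1903 = 0.3153; after-tax cost = 5.42% × (1 − 26%) = 4.0108%.
WACC = 0.5539 × 10.7900% + 0.1308 × 5.4760% + 0.3153 × 4.0108% = 7.9573%.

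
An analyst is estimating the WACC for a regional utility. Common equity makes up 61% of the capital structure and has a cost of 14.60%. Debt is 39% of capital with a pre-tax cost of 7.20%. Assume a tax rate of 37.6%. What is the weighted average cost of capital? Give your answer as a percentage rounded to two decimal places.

10.66%

After-tax cost of debt = 7.2% × (1 − 37.6%) = 4.4928%.
WACC = 0.610 × 14.6000% + 0.390 × 4.4928% = 10.6582%.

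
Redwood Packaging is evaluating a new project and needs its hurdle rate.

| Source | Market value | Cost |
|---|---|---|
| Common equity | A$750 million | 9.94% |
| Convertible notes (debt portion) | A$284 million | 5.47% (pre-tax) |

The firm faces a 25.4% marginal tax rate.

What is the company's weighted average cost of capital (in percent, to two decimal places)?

Total capital V = 750 + 284 = 1034.
Equity: weight = 750/1034 = 0.7253; cost = 9.94%.
Convertible notes (debt portion): weight = 284/1034 = 0.2747; after-tax cost = 5.47% × (1 − 25.4%) = 4.0806%.
WACC = 0.7253 × 9.9400% + 0.2747 × 4.0806% = 8.3307%.

8.33%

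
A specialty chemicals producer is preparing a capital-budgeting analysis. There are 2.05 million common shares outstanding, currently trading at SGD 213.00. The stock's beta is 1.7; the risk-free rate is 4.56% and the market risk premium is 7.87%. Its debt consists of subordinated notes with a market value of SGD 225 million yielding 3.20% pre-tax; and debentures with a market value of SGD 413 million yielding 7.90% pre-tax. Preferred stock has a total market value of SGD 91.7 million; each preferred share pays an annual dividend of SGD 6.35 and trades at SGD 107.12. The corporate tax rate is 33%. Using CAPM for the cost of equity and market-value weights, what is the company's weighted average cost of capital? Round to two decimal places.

9.47%

Cost of equity via CAPM: Re = 4.56% + 1.7 × 7.87% = 17.9390%.
Cost of preferred: Rp = 6.35 / 107.12 = 5.9279%.
Market value of equity E = 213.0 × 2.05m = 436.65m.
Total capital V = 436.65 + 91.7 + 225 + 413 = 1166.35.
Equity: weight = 436.65/1166.35 = 0.3744; cost = 17.939%.
Preferred: weight = 91.7/1166.35 = 0.0786; cost = 5.9279%.
Subordinated notes: weight = 225/1166.35 = 0.1929; after-tax cost = 3.2% × (1 − 33%) = 2.1440%.
Debentures: weight = 413/1166.35 = 0.3541; after-tax cost = 7.9% × (1 − 33%) = 5.2930%.
WACC = 0.3744 × 17.9390% + 0.0786 × 5.9279% + 0.1929 × 2.1440% + 0.3541 × 5.2930% = 9.4698%.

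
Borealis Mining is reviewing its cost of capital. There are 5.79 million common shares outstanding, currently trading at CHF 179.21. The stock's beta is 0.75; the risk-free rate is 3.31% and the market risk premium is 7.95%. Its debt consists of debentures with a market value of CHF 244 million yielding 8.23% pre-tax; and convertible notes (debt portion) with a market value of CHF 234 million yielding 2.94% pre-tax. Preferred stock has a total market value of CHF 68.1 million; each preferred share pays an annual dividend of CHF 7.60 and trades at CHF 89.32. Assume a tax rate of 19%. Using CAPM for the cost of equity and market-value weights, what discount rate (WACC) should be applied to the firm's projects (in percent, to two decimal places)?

Cost of equity via CAPM: Re = 3.31% + 0.75 × 7.95% = 9.2725%.
Cost of preferred: Rp = 7.6 / 89.32 = 8.5087%.
Market value of equity E = 179.21 × 5.79m = 1037.6259m.
Total capital V = 1037.6259 + 68.1 + 244 + 234 = 1583.7259.
Equity: weight = 1037.6259/1583.7259 = 0.6552; cost = 9.2725%.
Preferred: weight = 68.1/1583.7259 = 0.0430; cost = 8.5087%.
Debentures: weight = 244/1583.7259 = 0.1541; after-tax cost = 8.23% × (1 − 19%) = 6.6663%.
Convertible notes (debt portion): weight = 234/1583.7259 = 0.1478; after-tax cost = 2.94% × (1 − 19%) = 2.3814%.
WACC = 0.6552 × 9.2725% + 0.0430 × 8.5087% + 0.1541 × 6.6663% + 0.1478 × 2.3814% = 7.8199%.

7.82%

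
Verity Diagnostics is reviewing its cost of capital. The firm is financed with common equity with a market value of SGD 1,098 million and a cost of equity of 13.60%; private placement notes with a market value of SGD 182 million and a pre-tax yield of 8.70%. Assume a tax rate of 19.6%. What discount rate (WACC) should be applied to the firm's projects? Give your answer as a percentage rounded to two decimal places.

12.66%

Total capital V = 1098 + 182 = 1280.
Equity: weight = 1098/1280 = 0.8578; cost = 13.6%.
Private placement notes: weight = 182/1280 = 0.1422; after-tax cost = 8.7% × (1 − 19.6%) = 6.9948%.
WACC = 0.8578 × 13.6000% + 0.1422 × 6.9948% = 12.6608%.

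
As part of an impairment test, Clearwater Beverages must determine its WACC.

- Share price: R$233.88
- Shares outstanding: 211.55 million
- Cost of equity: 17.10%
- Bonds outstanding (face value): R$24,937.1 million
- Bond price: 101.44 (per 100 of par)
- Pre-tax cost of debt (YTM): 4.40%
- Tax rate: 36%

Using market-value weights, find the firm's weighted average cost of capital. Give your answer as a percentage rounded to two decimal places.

Market value of equity E = 233.88 × 211.55m = 49477.314m. Market value of debt D = 24937.1m × 101.44/100 = 25296.19424m.
Total capital V = 49477.314 + 25296.19424 = 74773.50824.
Equity: weight = 49477.314/74773.50824 = 0.6617; cost = 17.1%.
Bonds outstanding: weight = 25296.19424/74773.50824 = 0.3383; after-tax cost = 4.4% × (1 − 36%) = 2.8160%.
WACC = 0.6617 × 17.1000% + 0.3383 × 2.8160% = 12.2677%.

12.27%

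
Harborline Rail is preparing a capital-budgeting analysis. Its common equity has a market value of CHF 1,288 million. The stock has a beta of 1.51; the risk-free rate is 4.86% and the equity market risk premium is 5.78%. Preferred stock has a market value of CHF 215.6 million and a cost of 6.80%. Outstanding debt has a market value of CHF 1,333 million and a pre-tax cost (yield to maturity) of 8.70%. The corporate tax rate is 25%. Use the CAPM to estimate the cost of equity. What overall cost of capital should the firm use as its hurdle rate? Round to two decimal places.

9.75%

Cost of equity via CAPM: Re = 4.86% + 1.51 × 5.78% = 13.5878%.
Total capital V = 1288 + 215.6 + 1333 = 2836.6.
Equity: weight = 1288/2836.6 = 0.4541; cost = 13.5878%.
Preferred: weight = 215.6/2836.6 = 0.0760; cost = 6.8%.
Debt: weight = 1333/2836.6 = 0.4699; after-tax cost = 8.7% × (1 − 25%) = 6.5250%.
WACC = 0.4541 × 13.5878% + 0.0760 × 6.8000% + 0.4699 × 6.5250% = 9.7529%.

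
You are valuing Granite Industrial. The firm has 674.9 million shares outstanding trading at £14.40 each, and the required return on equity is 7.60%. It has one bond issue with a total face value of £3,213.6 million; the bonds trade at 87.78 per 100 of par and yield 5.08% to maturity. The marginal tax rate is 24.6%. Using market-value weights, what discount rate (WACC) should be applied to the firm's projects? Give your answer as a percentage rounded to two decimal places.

6.75%

Market value of equity E = 14.4 × 674.9m = 9718.56m. Market value of debt D = 3213.6m × 87.78/100 = 2820.89808m.
Total capital V = 9718.56 + 2820.89808 = 12539.45808.
Equity: weight = 9718.56/12539.45808 = 0.7750; cost = 7.6%.
Bonds outstanding: weight = 2820.89808/12539.45808 = 0.2250; after-tax cost = 5.08% × (1 − 24.6%) = 3.8303%.
WACC = 0.7750 × 7.6000% + 0.2250 × 3.8303% = 6.7520%.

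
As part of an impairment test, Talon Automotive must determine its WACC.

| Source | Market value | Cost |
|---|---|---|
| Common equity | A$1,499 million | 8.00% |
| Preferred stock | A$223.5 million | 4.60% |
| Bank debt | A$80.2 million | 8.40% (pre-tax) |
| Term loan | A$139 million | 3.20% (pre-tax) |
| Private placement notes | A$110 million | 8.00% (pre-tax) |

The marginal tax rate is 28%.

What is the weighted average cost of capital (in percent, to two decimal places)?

Total capital V = 1499 + 223.5 + 80.2 + 139 + 110 = 2051.7.
Equity: weight = 1499/2051.7 = 0.7306; cost = 8%.
Preferred: weight = 223.5/2051.7 = 0.1089; cost = 4.6%.
Bank debt: weight = 80.2/2051.7 = 0.0391; after-tax cost = 8.4% × (1 − 28%) = 6.0480%.
Term loan: weight = 139/2051.7 = 0.0677; after-tax cost = 3.2% × (1 − 28%) = 2.3040%.
Private placement notes: weight = 110/2051.7 = 0.0536; after-tax cost = 8% × (1 − 28%) = 5.7600%.
WACC = 0.7306 × 8.0000% + 0.1089 × 4.6000% + 0.0391 × 6.0480% + 0.0677 × 2.3040% + 0.0536 × 5.7600% = 7.0473%.

7.05%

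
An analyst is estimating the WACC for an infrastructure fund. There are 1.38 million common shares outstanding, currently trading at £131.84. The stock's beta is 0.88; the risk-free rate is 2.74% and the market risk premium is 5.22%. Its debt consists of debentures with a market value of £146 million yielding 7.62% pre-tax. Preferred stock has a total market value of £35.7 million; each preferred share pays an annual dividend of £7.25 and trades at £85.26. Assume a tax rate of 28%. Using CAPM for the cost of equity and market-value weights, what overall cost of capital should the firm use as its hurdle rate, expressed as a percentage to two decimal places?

Cost of equity via CAPM: Re = 2.74% + 0.88 × 5.22% = 7.3336%.
Cost of preferred: Rp = 7.25 / 85.26 = 8.5034%.
Market value of equity E = 131.84 × 1.38m = 181.9392m.
Total capital V = 181.9392 + 35.7 + 146 = 363.6392.
Equity: weight = 181.9392/363.6392 = 0.5003; cost = 7.3336%.
Preferred: weight = 35.7/363.6392 = 0.0982; cost = 8.5034%.
Debentures: weight = 146/363.6392 = 0.4015; after-tax cost = 7.62% × (1 − 28%) = 5.4864%.
WACC = 0.5003 × 7.3336% + 0.0982 × 8.5034% + 0.4015 × 5.4864% = 6.7068%.

6.71%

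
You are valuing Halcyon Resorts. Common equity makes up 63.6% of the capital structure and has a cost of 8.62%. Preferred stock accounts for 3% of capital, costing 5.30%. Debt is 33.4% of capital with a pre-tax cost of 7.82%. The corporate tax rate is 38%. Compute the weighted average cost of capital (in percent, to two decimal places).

After-tax cost of debt = 7.82% × (1 − 38%) = 4.8484%.
WACC = 0.636 × 8.6200% + 0.030 × 5.3000% + 0.334 × 4.8484% = 7.2607%.

7.26%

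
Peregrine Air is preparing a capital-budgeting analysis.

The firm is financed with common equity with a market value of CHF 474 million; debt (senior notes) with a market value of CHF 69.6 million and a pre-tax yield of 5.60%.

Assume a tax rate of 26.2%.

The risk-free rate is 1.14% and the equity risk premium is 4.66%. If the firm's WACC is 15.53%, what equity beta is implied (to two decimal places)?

3.45

Total capital V = 474 + 69.6 = 543.6.
Equity weight = 474/543.6 = 0.8720.
Senior notes weight = 69.6/543.6 = 0.1280.
Debt contribution = 0.1280 × 5.6% × (1 − 26.2%) = 0.5291%.
Required equity contribution = 15.53% − 0.5291% = 15.0009%  ⇒  Re = 17.2035%.
CAPM: 17.2035% = 1.14% + β × 4.66%  ⇒  β = 3.4471.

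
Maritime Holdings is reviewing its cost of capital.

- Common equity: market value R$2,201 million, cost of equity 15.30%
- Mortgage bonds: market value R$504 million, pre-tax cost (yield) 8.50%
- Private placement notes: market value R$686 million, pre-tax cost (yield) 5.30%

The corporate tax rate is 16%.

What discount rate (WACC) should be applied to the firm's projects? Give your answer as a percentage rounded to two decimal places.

11.89%

Total capital V = 2201 + 504 + 686 = 3391.
Equity: weight = 2201/3391 = 0.6491; cost = 15.3%.
Mortgage bonds: weight = 504/3391 = 0.1486; after-tax cost = 8.5% × (1 − 16%) = 7.1400%.
Private placement notes: weight = 686/3391 = 0.2023; after-tax cost = 5.3% × (1 − 16%) = 4.4520%.
WACC = 0.6491 × 15.3000% + 0.1486 × 7.1400% + 0.2023 × 4.4520% = 11.8926%.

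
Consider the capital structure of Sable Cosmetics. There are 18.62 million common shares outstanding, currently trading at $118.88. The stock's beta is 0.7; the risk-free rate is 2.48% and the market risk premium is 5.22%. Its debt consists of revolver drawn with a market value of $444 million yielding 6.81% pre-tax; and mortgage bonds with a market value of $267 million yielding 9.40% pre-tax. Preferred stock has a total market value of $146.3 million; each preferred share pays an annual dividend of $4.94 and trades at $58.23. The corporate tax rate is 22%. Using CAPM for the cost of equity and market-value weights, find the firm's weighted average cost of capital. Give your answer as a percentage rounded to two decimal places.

Cost of equity via CAPM: Re = 2.48% + 0.7 × 5.22% = 6.1340%.
Cost of preferred: Rp = 4.94 / 58.23 = 8.4836%.
Market value of equity E = 118.88 × 18.62m = 2213.5456m.
Total capital V = 2213.5456 + 146.3 + 444 + 267 = 3070.8456.
Equity: weight = 2213.5456/3070.8456 = 0.7208; cost = 6.134%.
Preferred: weight = 146.3/3070.8456 = 0.0476; cost = 8.4836%.
Revolver drawn: weight = 444/3070.8456 = 0.1446; after-tax cost = 6.81% × (1 − 22%) = 5.3118%.
Mortgage bonds: weight = 267/3070.8456 = 0.0869; after-tax cost = 9.4% × (1 − 22%) = 7.3320%.
WACC = 0.7208 × 6.1340% + 0.0476 × 8.4836% + 0.1446 × 5.3118% + 0.0869 × 7.3320% = 6.2312%.

6.23%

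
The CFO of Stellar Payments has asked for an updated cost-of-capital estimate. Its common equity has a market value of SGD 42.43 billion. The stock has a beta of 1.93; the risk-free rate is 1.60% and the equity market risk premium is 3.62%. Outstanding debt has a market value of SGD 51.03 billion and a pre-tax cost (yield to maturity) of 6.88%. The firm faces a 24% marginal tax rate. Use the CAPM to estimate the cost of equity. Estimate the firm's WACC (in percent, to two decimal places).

Cost of equity via CAPM: Re = 1.6% + 1.93 × 3.62% = 8.5866%.
Total capital V = 42.43 + 51.03 = 93.46.
Equity: weight = 42.43/93.46 = 0.4540; cost = 8.5866%.
Debt: weight = 51.03/93.46 = 0.5460; after-tax cost = 6.88% × (1 − 24%) = 5.2288%.
WACC = 0.4540 × 8.5866% + 0.5460 × 5.2288% = 6.7532%.

6.75%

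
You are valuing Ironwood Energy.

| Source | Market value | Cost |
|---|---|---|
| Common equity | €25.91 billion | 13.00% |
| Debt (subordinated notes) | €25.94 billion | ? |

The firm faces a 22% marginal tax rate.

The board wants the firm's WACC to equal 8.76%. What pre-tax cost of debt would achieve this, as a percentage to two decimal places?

Total capital V = 25.91 + 25.94 = 51.85.
Equity weight = 25.91/51.85 = 0.4997.
Subordinated notes weight = 25.94/51.85 = 0.5003.
Equity contribution = 0.4997 × 13% = 6.4962%.
Remaining for debt = 8.76% − 6.4962% = 2.2638%.
Rd × (1 − 22%) × 0.5003 = 2.2638%  ⇒  Rd = 5.8012%.

5.80%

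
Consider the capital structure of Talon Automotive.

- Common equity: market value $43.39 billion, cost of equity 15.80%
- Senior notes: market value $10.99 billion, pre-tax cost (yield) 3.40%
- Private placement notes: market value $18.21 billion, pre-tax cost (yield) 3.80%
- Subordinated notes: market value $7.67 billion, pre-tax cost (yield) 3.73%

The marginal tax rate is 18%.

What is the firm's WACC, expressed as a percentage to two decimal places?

Total capital V = 43.39 + 10.99 + 18.21 + 7.67 = 80.26.
Equity: weight = 43.39/80.26 = 0.5406; cost = 15.8%.
Senior notes: weight = 10.99/80.26 = 0.1369; after-tax cost = 3.4% × (1 − 18%) = 2.7880%.
Private placement notes: weight = 18.21/80.26 = 0.2269; after-tax cost = 3.8% × (1 − 18%) = 3.1160%.
Subordinated notes: weight = 7.67/80.26 = 0.0956; after-tax cost = 3.73% × (1 − 18%) = 3.0586%.
WACC = 0.5406 × 15.8000% + 0.1369 × 2.7880% + 0.2269 × 3.1160% + 0.0956 × 3.0586% = 9.9228%.

9.92%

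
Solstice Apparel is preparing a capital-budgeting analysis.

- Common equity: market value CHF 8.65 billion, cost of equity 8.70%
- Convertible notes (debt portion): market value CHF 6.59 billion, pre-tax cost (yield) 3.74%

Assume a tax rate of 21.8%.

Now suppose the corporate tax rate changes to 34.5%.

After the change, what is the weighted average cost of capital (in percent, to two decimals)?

After the change:
Total capital V = 8.65 + 6.59 = 15.24.
Equity: weight = 8.65/15.24 = 0.5676; cost = 8.7%.
Convertible notes (debt portion): weight = 6.59/15.24 = 0.4324; after-tax cost = 3.74% × (1 − 34.5%) = 2.4497%.
WACC = 0.5676 × 8.7000% + 0.4324 × 2.4497% = 5.9973%.

6.00%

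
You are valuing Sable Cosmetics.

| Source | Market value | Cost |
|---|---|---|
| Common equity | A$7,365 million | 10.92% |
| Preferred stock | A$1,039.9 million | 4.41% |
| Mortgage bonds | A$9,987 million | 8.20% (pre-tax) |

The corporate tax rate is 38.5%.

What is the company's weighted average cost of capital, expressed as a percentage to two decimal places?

Total capital V = 7365 + 1039.9 + 9987 = 18391.9.
Equity: weight = 7365/18391.9 = 0.4004; cost = 10.92%.
Preferred: weight = 1039.9/18391.9 = 0.0565; cost = 4.41%.
Mortgage bonds: weight = 9987/18391.9 = 0.5430; after-tax cost = 8.2% × (1 − 38.5%) = 5.0430%.
WACC = 0.4004 × 10.9200% + 0.0565 × 4.4100% + 0.5430 × 5.0430% = 7.3606%.

7.36%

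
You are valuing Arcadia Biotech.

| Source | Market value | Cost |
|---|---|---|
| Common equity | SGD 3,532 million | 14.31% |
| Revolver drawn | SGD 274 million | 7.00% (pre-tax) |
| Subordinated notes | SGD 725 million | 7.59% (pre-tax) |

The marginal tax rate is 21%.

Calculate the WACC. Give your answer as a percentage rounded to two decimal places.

Total capital V = 3532 + 274 + 725 = 4531.
Equity: weight = 3532/4531 = 0.7795; cost = 14.31%.
Revolver drawn: weight = 274/4531 = 0.0605; after-tax cost = 7% × (1 − 21%) = 5.5300%.
Subordinated notes: weight = 725/4531 = 0.1600; after-tax cost = 7.59% × (1 − 21%) = 5.9961%.
WACC = 0.7795 × 14.3100% + 0.0605 × 5.5300% + 0.1600 × 5.9961% = 12.4488%.

12.45%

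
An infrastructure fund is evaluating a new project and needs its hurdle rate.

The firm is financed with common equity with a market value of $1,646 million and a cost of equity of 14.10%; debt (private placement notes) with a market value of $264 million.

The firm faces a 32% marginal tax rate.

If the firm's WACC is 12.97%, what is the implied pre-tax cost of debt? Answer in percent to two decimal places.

8.71%

Total capital V = 1646 + 264 = 1910.
Equity weight = 1646/1910 = 0.8618.
Private placement notes weight = 264/1910 = 0.1382.
Equity contribution = 0.8618 × 14.1% = 12.1511%.
Remaining for debt = 12.97% − 12.1511% = 0.8189%.
Rd × (1 − 32%) × 0.1382 = 0.8189%  ⇒  Rd = 8.7127%.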